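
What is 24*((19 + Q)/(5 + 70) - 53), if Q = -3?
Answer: -31672/25 ≈ -1266.9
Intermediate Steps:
24*((19 + Q)/(5 + 70) - 53) = 24*((19 - 3)/(5 + 70) - 53) = 24*(16/75 - 53) = 24*(-3959/75) = -31672/25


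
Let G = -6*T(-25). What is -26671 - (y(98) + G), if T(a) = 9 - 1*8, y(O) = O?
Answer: -26763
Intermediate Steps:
T(a) = 1 (T(a) = 9 - 8 = 1)
G = -6 (G = -6*1 = -6)
-26671 - (y(98) + G) = -26671 - (98 - 6) = -26671 - 1*92 = -26671 - 92 = -26763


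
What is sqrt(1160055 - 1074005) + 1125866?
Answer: 1125866 + 5*sqrt(3442) ≈ 1.1262e+6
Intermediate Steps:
sqrt(1160055 - 1074005) + 1125866 = sqrt(86050) + 1125866 = 5*sqrt(3442) + 1125866 = 1125866 + 5*sqrt(3442)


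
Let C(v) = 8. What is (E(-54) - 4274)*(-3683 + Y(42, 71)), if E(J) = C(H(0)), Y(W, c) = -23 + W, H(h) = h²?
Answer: 15630624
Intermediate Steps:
E(J) = 8
(E(-54) - 4274)*(-3683 + Y(42, 71)) = (8 - 4274)*(-3683 + (-23 + 42)) = -4266*(-3683 + 19) = -4266*(-3664) = 15630624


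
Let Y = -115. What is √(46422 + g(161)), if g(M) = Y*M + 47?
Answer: 3*√3106 ≈ 167.19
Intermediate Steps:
g(M) = 47 - 115*M (g(M) = -115*M + 47 = 47 - 115*M)
√(46422 + g(161)) = √(46422 + (47 - 115*161)) = √(46422 + (47 - 18515)) = √(46422 - 18468) = √27954 = 3*√3106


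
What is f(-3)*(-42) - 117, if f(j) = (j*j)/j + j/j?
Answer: -33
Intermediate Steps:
f(j) = 1 + j (f(j) = j**2/j + 1 = j + 1 = 1 + j)
f(-3)*(-42) - 117 = (1 - 3)*(-42) - 117 = -2*(-42) - 117 = 84 - 117 = -33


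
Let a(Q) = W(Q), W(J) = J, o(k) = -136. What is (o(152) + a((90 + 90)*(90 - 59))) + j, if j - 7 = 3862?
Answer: 9313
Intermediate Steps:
j = 3869 (j = 7 + 3862 = 3869)
a(Q) = Q
(o(152) + a((90 + 90)*(90 - 59))) + j = (-136 + (90 + 90)*(90 - 59)) + 3869 = (-136 + 180*31) + 3869 = (-136 + 5580) + 3869 = 5444 + 3869 = 9313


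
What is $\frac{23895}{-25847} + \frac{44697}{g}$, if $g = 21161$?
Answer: $\frac{649641264}{546948367} \approx 1.1878$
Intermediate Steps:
$\frac{23895}{-25847} + \frac{44697}{g} = \frac{23895}{-25847} + \frac{44697}{21161} = 23895 \left(- \frac{1}{25847}\right) + 44697 \cdot \frac{1}{21161} = - \frac{23895}{25847} + \frac{44697}{21161} = \frac{649641264}{546948367}$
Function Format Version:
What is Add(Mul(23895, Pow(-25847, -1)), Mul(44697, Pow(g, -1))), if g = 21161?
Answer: Rational(649641264, 546948367) ≈ 1.1878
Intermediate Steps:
Add(Mul(23895, Pow(-25847, -1)), Mul(44697, Pow(g, -1))) = Add(Mul(23895, Pow(-25847, -1)), Mul(44697, Pow(21161, -1))) = Add(Mul(23895, Rational(-1, 25847)), Mul(44697, Rational(1, 21161))) = Add(Rational(-23895, 25847), Rational(44697, 21161)) = Rational(649641264, 546948367)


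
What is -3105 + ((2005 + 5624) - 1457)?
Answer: 3067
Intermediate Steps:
-3105 + ((2005 + 5624) - 1457) = -3105 + (7629 - 1457) = -3105 + 6172 = 3067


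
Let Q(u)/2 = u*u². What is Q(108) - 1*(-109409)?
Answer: 2628833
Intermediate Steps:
Q(u) = 2*u³ (Q(u) = 2*(u*u²) = 2*u³)
Q(108) - 1*(-109409) = 2*108³ - 1*(-109409) = 2*1259712 + 109409 = 2519424 + 109409 = 2628833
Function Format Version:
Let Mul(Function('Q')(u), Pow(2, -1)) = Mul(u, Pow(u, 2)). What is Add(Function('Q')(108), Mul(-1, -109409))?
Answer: 2628833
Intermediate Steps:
Function('Q')(u) = Mul(2, Pow(u, 3)) (Function('Q')(u) = Mul(2, Mul(u, Pow(u, 2))) = Mul(2, Pow(u, 3)))
Add(Function('Q')(108), Mul(-1, -109409)) = Add(Mul(2, Pow(108, 3)), Mul(-1, -109409)) = Add(Mul(2, 1259712), 109409) = Add(2519424, 109409) = 2628833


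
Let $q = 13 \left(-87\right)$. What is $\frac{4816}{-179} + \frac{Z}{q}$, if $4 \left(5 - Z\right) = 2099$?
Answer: $- \frac{7138481}{269932} \approx -26.445$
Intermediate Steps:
$q = -1131$
$Z = - \frac{2079}{4}$ ($Z = 5 - \frac{2099}{4} = - \frac{2079}{4} \approx -519.75$)
$\frac{4816}{-179} + \frac{Z}{q} = \frac{4816}{-179} - \frac{2079}{4 \left(-1131\right)} = 4816 \left(- \frac{1}{179}\right) - - \frac{693}{1508} = - \frac{4816}{179} + \frac{693}{1508} = - \frac{7138481}{269932}$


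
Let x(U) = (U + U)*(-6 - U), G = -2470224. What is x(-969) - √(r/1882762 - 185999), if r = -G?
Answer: -1866294 - I*√164830813902789167/941381 ≈ -1.8663e+6 - 431.27*I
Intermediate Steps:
r = 2470224 (r = -1*(-2470224) = 2470224)
x(U) = 2*U*(-6 - U) (x(U) = (2*U)*(-6 - U) = 2*U*(-6 - U))
x(-969) - √(r/1882762 - 185999) = -2*(-969)*(6 - 969) - √(2470224/1882762 - 185999) = -2*(-969)*(-963) - √(2470224*(1/1882762) - 185999) = -1866294 - √(1235112/941381 - 185999) = -1866294 - √(-175094689507/941381) = -1866294 - I*√164830813902789167/941381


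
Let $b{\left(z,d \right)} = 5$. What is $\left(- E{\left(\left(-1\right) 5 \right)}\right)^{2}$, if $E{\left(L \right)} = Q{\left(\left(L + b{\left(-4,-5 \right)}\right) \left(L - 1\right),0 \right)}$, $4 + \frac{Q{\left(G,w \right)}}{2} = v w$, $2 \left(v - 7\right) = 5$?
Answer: $64$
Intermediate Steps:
$v = \frac{19}{2}$ ($v = 7 + \frac{1}{2} \cdot 5 = 7 + \frac{5}{2} = \frac{19}{2} \approx 9.5$)
$Q{\left(G,w \right)} = -8 + 19 w$ ($Q{\left(G,w \right)} = -8 + 2 \frac{19 w}{2} = -8 + 19 w$)
$E{\left(L \right)} = -8$ ($E{\left(L \right)} = -8 + 19 \cdot 0 = -8 + 0 = -8$)
$\left(- E{\left(\left(-1\right) 5 \right)}\right)^{2} = \left(\left(-1\right) \left(-8\right)\right)^{2} = 8^{2} = 64$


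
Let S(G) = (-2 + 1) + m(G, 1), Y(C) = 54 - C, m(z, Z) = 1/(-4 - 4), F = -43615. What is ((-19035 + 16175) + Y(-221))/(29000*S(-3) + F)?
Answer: 517/15248 ≈ 0.033906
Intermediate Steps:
m(z, Z) = -1/8 (m(z, Z) = 1/(-8) = -1/8)
S(G) = -9/8 (S(G) = (-2 + 1) - 1/8 = -1 - 1/8 = -9/8)
((-19035 + 16175) + Y(-221))/(29000*S(-3) + F) = ((-19035 + 16175) + (54 - 1*(-221)))/(29000*(-9/8) - 43615) = (-2860 + (54 + 221))/(-32625 - 43615) = (-2860 + 275)/(-76240) = -2585*(-1/76240) = 517/15248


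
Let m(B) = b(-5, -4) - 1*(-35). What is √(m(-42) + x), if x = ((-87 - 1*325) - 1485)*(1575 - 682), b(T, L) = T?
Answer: I*√1693991 ≈ 1301.5*I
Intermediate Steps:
x = -1694021 (x = ((-87 - 325) - 1485)*893 = (-412 - 1485)*893 = -1897*893 = -1694021)
m(B) = 30 (m(B) = -5 - 1*(-35) = -5 + 35 = 30)
√(m(-42) + x) = √(30 - 1694021) = √(-1693991) = I*√1693991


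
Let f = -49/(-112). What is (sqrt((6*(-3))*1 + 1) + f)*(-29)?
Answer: -203/16 - 29*I*sqrt(17) ≈ -12.688 - 119.57*I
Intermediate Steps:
f = 7/16 (f = -49*(-1/112) = 7/16 ≈ 0.43750)
(sqrt((6*(-3))*1 + 1) + f)*(-29) = (sqrt((6*(-3))*1 + 1) + 7/16)*(-29) = (sqrt(-18*1 + 1) + 7/16)*(-29) = (sqrt(-18 + 1) + 7/16)*(-29) = (sqrt(-17) + 7/16)*(-29) = (I*sqrt(17) + 7/16)*(-29) = (7/16 + I*sqrt(17))*(-29) = -203/16 - 29*I*sqrt(17)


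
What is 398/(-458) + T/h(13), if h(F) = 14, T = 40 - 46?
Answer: -2080/1603 ≈ -1.2976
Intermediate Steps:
T = -6
398/(-458) + T/h(13) = 398/(-458) - 6/14 = 398*(-1/458) - 6*1/14 = -199/229 - 3/7 = -2080/1603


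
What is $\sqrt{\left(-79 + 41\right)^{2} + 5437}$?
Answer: $\sqrt{6881} \approx 82.952$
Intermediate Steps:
$\sqrt{\left(-79 + 41\right)^{2} + 5437} = \sqrt{\left(-38\right)^{2} + 5437} = \sqrt{1444 + 5437} = \sqrt{6881}$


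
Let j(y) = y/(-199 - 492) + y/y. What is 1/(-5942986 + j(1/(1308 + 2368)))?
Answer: -2540116/15095871286261 ≈ -1.6827e-7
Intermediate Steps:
j(y) = 1 - y/691 (j(y) = y/(-691) + 1 = y*(-1/691) + 1 = -y/691 + 1 = 1 - y/691)
1/(-5942986 + j(1/(1308 + 2368))) = 1/(-5942986 + (1 - 1/(691*(1308 + 2368)))) = 1/(-5942986 + (1 - 1/691/3676)) = 1/(-5942986 + (1 - 1/691*1/3676)) = 1/(-5942986 + (1 - 1/2540116)) = 1/(-5942986 + 2540115/2540116) = 1/(-15095871286261/2540116) = -2540116/15095871286261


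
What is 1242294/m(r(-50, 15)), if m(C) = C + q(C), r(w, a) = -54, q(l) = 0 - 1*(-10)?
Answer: -621147/22 ≈ -28234.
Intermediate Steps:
q(l) = 10 (q(l) = 0 + 10 = 10)
m(C) = 10 + C (m(C) = C + 10 = 10 + C)
1242294/m(r(-50, 15)) = 1242294/(10 - 54) = 1242294/(-44) = 1242294*(-1/44) = -621147/22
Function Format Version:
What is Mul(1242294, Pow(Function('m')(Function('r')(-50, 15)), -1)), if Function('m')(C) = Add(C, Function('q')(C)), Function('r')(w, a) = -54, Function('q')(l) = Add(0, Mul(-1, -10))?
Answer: Rational(-621147, 22) ≈ -28234.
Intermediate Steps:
Function('q')(l) = 10 (Function('q')(l) = Add(0, 10) = 10)
Function('m')(C) = Add(10, C) (Function('m')(C) = Add(C, 10) = Add(10, C))
Mul(1242294, Pow(Function('m')(Function('r')(-50, 15)), -1)) = Mul(1242294, Pow(Add(10, -54), -1)) = Mul(1242294, Pow(-44, -1)) = Mul(1242294, Rational(-1, 44)) = Rational(-621147, 22)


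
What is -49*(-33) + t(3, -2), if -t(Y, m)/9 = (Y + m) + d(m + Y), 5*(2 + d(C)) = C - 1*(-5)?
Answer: 8076/5 ≈ 1615.2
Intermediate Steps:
d(C) = -1 + C/5 (d(C) = -2 + (C - 1*(-5))/5 = -2 + (C + 5)/5 = -2 + (5 + C)/5 = -2 + (1 + C/5) = -1 + C/5)
t(Y, m) = 9 - 54*Y/5 - 54*m/5 (t(Y, m) = -9*((Y + m) + (-1 + (m + Y)/5)) = -9*((Y + m) + (-1 + (Y + m)/5)) = -9*((Y + m) + (-1 + (Y/5 + m/5))) = -9*((Y + m) + (-1 + Y/5 + m/5)) = -9*(-1 + 6*Y/5 + 6*m/5) = 9 - 54*Y/5 - 54*m/5)
-49*(-33) + t(3, -2) = -49*(-33) + (9 - 54/5*3 - 54/5*(-2)) = 1617 + (9 - 162/5 + 108/5) = 1617 - 9/5 = 8076/5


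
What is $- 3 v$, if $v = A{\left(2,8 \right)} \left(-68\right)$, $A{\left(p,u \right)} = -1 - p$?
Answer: $-612$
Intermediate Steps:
$v = 204$ ($v = \left(-1 - 2\right) \left(-68\right) = \left(-3\right) \left(-68\right) = 204$)
$- 3 v = \left(-3\right) 204 = -612$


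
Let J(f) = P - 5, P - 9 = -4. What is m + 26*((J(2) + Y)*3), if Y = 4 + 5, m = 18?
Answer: 720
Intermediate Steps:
P = 5 (P = 9 - 4 = 5)
J(f) = 0 (J(f) = 5 - 5 = 0)
Y = 9
m + 26*((J(2) + Y)*3) = 18 + 26*((0 + 9)*3) = 18 + 26*(9*3) = 18 + 26*27 = 18 + 702 = 720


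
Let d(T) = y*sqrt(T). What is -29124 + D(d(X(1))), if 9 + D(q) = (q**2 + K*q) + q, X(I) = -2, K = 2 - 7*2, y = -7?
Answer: -29231 + 77*I*sqrt(2) ≈ -29231.0 + 108.89*I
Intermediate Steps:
K = -12 (K = 2 - 14 = -12)
d(T) = -7*sqrt(T)
D(q) = -9 + q**2 - 11*q (D(q) = -9 + ((q**2 - 12*q) + q) = -9 + (q**2 - 11*q) = -9 + q**2 - 11*q)
-29124 + D(d(X(1))) = -29124 + (-9 + (-7*I*sqrt(2))**2 - (-77)*sqrt(-2)) = -29124 + (-9 + (-7*I*sqrt(2))**2 - (-77)*I*sqrt(2)) = -29124 + (-9 - 98 + 77*I*sqrt(2)) = -29124 + (-107 + 77*I*sqrt(2)) = -29231 + 77*I*sqrt(2)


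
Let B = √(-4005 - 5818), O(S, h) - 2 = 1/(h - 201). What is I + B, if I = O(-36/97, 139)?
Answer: 123/62 + I*√9823 ≈ 1.9839 + 99.111*I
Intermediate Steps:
O(S, h) = 2 + 1/(-201 + h) (O(S, h) = 2 + 1/(h - 201) = 2 + 1/(-201 + h))
B = I*√9823 (B = √(-9823) = I*√9823 ≈ 99.111*I)
I = 123/62 (I = (-401 + 2*139)/(-201 + 139) = (-401 + 278)/(-62) = -1/62*(-123) = 123/62 ≈ 1.9839)
I + B = 123/62 + I*√9823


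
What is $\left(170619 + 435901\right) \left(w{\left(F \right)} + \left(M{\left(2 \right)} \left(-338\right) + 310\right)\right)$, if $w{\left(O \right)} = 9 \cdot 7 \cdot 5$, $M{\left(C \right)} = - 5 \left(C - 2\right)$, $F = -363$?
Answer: $379075000$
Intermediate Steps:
$M{\left(C \right)} = 10 - 5 C$ ($M{\left(C \right)} = - 5 \left(-2 + C\right) = 10 - 5 C$)
$w{\left(O \right)} = 315$ ($w{\left(O \right)} = 63 \cdot 5 = 315$)
$\left(170619 + 435901\right) \left(w{\left(F \right)} + \left(M{\left(2 \right)} \left(-338\right) + 310\right)\right) = \left(170619 + 435901\right) \left(315 + \left(\left(10 - 10\right) \left(-338\right) + 310\right)\right) = 606520 \left(315 + \left(\left(10 - 10\right) \left(-338\right) + 310\right)\right) = 606520 \left(315 + \left(0 \left(-338\right) + 310\right)\right) = 606520 \left(315 + \left(0 + 310\right)\right) = 606520 \left(315 + 310\right) = 606520 \cdot 625 = 379075000$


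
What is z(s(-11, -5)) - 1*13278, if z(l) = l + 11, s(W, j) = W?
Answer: -13278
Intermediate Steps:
z(l) = 11 + l
z(s(-11, -5)) - 1*13278 = (11 - 11) - 1*13278 = 0 - 13278 = -13278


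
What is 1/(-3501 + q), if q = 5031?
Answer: 1/1530 ≈ 0.00065359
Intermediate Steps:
1/(-3501 + q) = 1/(-3501 + 5031) = 1/1530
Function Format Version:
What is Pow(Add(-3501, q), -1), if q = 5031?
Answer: Rational(1, 1530) ≈ 0.00065359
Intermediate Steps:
Pow(Add(-3501, q), -1) = Pow(Add(-3501, 5031), -1) = Pow(1530, -1) = Rational(1, 1530)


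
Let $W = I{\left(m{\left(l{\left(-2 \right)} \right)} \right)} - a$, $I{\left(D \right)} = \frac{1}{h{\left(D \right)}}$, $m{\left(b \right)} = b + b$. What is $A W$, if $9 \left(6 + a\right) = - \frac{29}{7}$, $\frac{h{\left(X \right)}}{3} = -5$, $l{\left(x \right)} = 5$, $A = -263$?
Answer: $- \frac{529682}{315} \approx -1681.5$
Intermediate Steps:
$m{\left(b \right)} = 2 b$
$h{\left(X \right)} = -15$ ($h{\left(X \right)} = 3 \left(-5\right) = -15$)
$a = - \frac{407}{63}$ ($a = -6 + \frac{\left(-29\right) \frac{1}{7}}{9} = -6 + \frac{1}{9} \left(- \frac{29}{7}\right) = -6 - \frac{29}{63} = - \frac{407}{63} \approx -6.4603$)
$I{\left(D \right)} = - \frac{1}{15}$ ($I{\left(D \right)} = \frac{1}{-15} = - \frac{1}{15}$)
$W = \frac{2014}{315}$ ($W = - \frac{1}{15} - - \frac{407}{63} = - \frac{1}{15} + \frac{407}{63} = \frac{2014}{315} \approx 6.3937$)
$A W = \left(-263\right) \frac{2014}{315} = - \frac{529682}{315}$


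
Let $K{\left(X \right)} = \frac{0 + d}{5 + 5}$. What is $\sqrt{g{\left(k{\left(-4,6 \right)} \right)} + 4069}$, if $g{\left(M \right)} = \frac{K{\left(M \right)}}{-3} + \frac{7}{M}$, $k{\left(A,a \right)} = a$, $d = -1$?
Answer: $\frac{\sqrt{101755}}{5} \approx 63.798$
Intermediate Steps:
$K{\left(X \right)} = - \frac{1}{10}$ ($K{\left(X \right)} = \frac{0 - 1}{5 + 5} = - \frac{1}{10}$)
$g{\left(M \right)} = \frac{1}{30} + \frac{7}{M}$ ($g{\left(M \right)} = - \frac{1}{10 \left(-3\right)} + \frac{7}{M} = \left(- \frac{1}{10}\right) \left(- \frac{1}{3}\right) + \frac{7}{M} = \frac{1}{30} + \frac{7}{M}$)
$\sqrt{g{\left(k{\left(-4,6 \right)} \right)} + 4069} = \sqrt{\frac{210 + 6}{30 \cdot 6} + 4069} = \sqrt{\frac{1}{30} \cdot \frac{1}{6} \cdot 216 + 4069} = \sqrt{\frac{6}{5} + 4069} = \sqrt{\frac{20351}{5}} = \frac{\sqrt{101755}}{5}$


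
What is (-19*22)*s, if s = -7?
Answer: 2926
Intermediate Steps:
(-19*22)*s = -19*22*(-7) = -418*(-7) = 2926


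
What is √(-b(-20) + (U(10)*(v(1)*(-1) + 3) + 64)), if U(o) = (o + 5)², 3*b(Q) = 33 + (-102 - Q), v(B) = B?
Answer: √4773/3 ≈ 23.029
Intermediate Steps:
b(Q) = -23 - Q/3 (b(Q) = (33 + (-102 - Q))/3 = (-69 - Q)/3 = -23 - Q/3)
U(o) = (5 + o)²
√(-b(-20) + (U(10)*(v(1)*(-1) + 3) + 64)) = √(-(-23 - ⅓*(-20)) + ((5 + 10)²*(1*(-1) + 3) + 64)) = √(-(-23 + 20/3) + (15²*(-1 + 3) + 64)) = √(-1*(-49/3) + (225*2 + 64)) = √(49/3 + (450 + 64)) = √(49/3 + 514) = √(1591/3) = √4773/3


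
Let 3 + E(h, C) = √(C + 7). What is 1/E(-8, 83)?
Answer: 1/27 + √10/27 ≈ 0.15416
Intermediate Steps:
E(h, C) = -3 + √(7 + C) (E(h, C) = -3 + √(C + 7) = -3 + √(7 + C))
1/E(-8, 83) = 1/(-3 + √(7 + 83)) = 1/(-3 + √90) = 1/(-3 + 3*√10)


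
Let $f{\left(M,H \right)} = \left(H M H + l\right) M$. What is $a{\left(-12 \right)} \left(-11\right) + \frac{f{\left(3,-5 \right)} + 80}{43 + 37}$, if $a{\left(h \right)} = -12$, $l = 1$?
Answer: $\frac{2717}{20} \approx 135.85$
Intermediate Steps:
$f{\left(M,H \right)} = M \left(1 + M H^{2}\right)$ ($f{\left(M,H \right)} = \left(H M H + 1\right) M = \left(M H^{2} + 1\right) M = \left(1 + M H^{2}\right) M = M \left(1 + M H^{2}\right)$)
$a{\left(-12 \right)} \left(-11\right) + \frac{f{\left(3,-5 \right)} + 80}{43 + 37} = \left(-12\right) \left(-11\right) + \frac{3 \left(1 + 3 \left(-5\right)^{2}\right) + 80}{43 + 37} = 132 + \frac{3 \left(1 + 3 \cdot 25\right) + 80}{80} = 132 + \left(3 \left(1 + 75\right) + 80\right) \frac{1}{80} = 132 + \left(3 \cdot 76 + 80\right) \frac{1}{80} = 132 + \left(228 + 80\right) \frac{1}{80} = 132 + 308 \cdot \frac{1}{80} = 132 + \frac{77}{20} = \frac{2717}{20}$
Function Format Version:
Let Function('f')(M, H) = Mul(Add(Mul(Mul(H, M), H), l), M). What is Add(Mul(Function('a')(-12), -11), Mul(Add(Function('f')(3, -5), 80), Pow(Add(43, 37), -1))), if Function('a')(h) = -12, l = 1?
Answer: Rational(2717, 20) ≈ 135.85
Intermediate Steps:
Function('f')(M, H) = Mul(M, Add(1, Mul(M, Pow(H, 2)))) (Function('f')(M, H) = Mul(Add(Mul(Mul(H, M), H), 1), M) = Mul(Add(Mul(M, Pow(H, 2)), 1), M) = Mul(Add(1, Mul(M, Pow(H, 2))), M) = Mul(M, Add(1, Mul(M, Pow(H, 2)))))
Add(Mul(Function('a')(-12), -11), Mul(Add(Function('f')(3, -5), 80), Pow(Add(43, 37), -1))) = Add(Mul(-12, -11), Mul(Add(Mul(3, Add(1, Mul(3, Pow(-5, 2)))), 80), Pow(Add(43, 37), -1))) = Add(132, Mul(Add(Mul(3, Add(1, Mul(3, 25))), 80), Pow(80, -1))) = Add(132, Mul(Add(Mul(3, Add(1, 75)), 80), Rational(1, 80))) = Add(132, Mul(Add(Mul(3, 76), 80), Rational(1, 80))) = Add(132, Mul(Add(228, 80), Rational(1, 80))) = Add(132, Mul(308, Rational(1, 80))) = Add(132, Rational(77, 20)) = Rational(2717, 20)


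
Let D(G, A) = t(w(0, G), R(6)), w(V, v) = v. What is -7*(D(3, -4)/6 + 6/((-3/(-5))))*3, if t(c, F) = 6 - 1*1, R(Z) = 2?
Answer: -455/2 ≈ -227.50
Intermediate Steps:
t(c, F) = 5 (t(c, F) = 6 - 1 = 5)
D(G, A) = 5
-7*(D(3, -4)/6 + 6/((-3/(-5))))*3 = -7*(5/6 + 6/((-3/(-5))))*3 = -7*(5*(1/6) + 6/((-3*(-1/5))))*3 = -7*(5/6 + 6/(3/5))*3 = -7*(5/6 + 6*(5/3))*3 = -7*(5/6 + 10)*3 = -7*65/6*3 = -455/6*3 = -455/2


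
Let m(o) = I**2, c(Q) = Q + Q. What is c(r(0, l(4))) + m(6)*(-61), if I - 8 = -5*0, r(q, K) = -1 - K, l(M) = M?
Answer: -3914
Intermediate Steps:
I = 8 (I = 8 - 5*0 = 8 + 0 = 8)
c(Q) = 2*Q
m(o) = 64 (m(o) = 8**2 = 64)
c(r(0, l(4))) + m(6)*(-61) = 2*(-1 - 1*4) + 64*(-61) = 2*(-1 - 4) - 3904 = 2*(-5) - 3904 = -10 - 3904 = -3914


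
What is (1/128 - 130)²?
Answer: 276856321/16384 ≈ 16898.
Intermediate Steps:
(1/128 - 130)² = (-16639/128)² = 276856321/16384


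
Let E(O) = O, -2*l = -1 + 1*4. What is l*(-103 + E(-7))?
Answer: 165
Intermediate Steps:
l = -3/2 (l = -(-1 + 1*4)/2 = -(-1 + 4)/2 = -1/2*3 = -3/2 ≈ -1.5000)
l*(-103 + E(-7)) = -3*(-103 - 7)/2 = -3/2*(-110) = 165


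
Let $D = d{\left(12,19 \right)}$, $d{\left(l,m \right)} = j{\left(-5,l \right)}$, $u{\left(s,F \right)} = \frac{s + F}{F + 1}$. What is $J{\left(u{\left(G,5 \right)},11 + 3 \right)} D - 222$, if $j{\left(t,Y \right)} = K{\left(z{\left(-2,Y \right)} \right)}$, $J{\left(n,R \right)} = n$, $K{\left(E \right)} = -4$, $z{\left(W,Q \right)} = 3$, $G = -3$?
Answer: $- \frac{670}{3} \approx -223.33$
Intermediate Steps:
$u{\left(s,F \right)} = \frac{F + s}{1 + F}$
$j{\left(t,Y \right)} = -4$
$d{\left(l,m \right)} = -4$
$D = -4$
$J{\left(u{\left(G,5 \right)},11 + 3 \right)} D - 222 = \frac{5 - 3}{1 + 5} \left(-4\right) - 222 = \frac{1}{6} \cdot 2 \left(-4\right) - 222 = \frac{1}{3} \left(-4\right) - 222 = - \frac{4}{3} - 222 = - \frac{670}{3}$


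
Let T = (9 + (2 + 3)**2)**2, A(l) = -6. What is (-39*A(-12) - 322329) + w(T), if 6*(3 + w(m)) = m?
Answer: -965716/3 ≈ -3.2191e+5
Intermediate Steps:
T = 1156 (T = (9 + 5**2)**2 = (9 + 25)**2 = 34**2 = 1156)
w(m) = -3 + m/6
(-39*A(-12) - 322329) + w(T) = (-39*(-6) - 322329) + (-3 + (1/6)*1156) = (234 - 322329) + (-3 + 578/3) = -322095 + 569/3 = -965716/3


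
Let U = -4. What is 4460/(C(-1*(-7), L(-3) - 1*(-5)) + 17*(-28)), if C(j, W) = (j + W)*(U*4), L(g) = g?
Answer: -223/31 ≈ -7.1936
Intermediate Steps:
C(j, W) = -16*W - 16*j (C(j, W) = (j + W)*(-4*4) = (W + j)*(-16) = -16*W - 16*j)
4460/(C(-1*(-7), L(-3) - 1*(-5)) + 17*(-28)) = 4460/((-16*(-3 - 1*(-5)) - (-16)*(-7)) + 17*(-28)) = 4460/((-16*(-3 + 5) - 16*7) - 476) = 4460/((-16*2 - 112) - 476) = 4460/((-32 - 112) - 476) = 4460/(-144 - 476) = 4460/(-620) = 4460*(-1/620) = -223/31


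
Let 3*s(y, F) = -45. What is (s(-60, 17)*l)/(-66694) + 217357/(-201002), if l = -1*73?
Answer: -3679126237/3351406847 ≈ -1.0978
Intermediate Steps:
s(y, F) = -15 (s(y, F) = (1/3)*(-45) = -15)
l = -73
(s(-60, 17)*l)/(-66694) + 217357/(-201002) = -15*(-73)/(-66694) + 217357/(-201002) = 1095*(-1/66694) + 217357*(-1/201002) = -1095/66694 - 217357/201002 = -3679126237/3351406847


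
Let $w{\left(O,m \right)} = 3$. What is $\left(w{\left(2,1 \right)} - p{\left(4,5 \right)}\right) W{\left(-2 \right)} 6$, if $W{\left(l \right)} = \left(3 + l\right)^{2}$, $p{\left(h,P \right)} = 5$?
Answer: $-12$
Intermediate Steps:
$\left(w{\left(2,1 \right)} - p{\left(4,5 \right)}\right) W{\left(-2 \right)} 6 = \left(3 - 5\right) \left(3 - 2\right)^{2} \cdot 6 = \left(3 - 5\right) 1^{2} \cdot 6 = \left(-2\right) 1 \cdot 6 = \left(-2\right) 6 = -12$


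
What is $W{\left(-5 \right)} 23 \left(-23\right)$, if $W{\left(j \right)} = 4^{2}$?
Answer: $-8464$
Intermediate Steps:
$W{\left(j \right)} = 16$
$W{\left(-5 \right)} 23 \left(-23\right) = 16 \cdot 23 \left(-23\right) = 368 \left(-23\right) = -8464$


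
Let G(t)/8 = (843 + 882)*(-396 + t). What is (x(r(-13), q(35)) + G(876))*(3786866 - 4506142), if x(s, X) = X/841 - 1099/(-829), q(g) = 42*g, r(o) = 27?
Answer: -3321747532974964364/697189 ≈ -4.7645e+12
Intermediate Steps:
x(s, X) = 1099/829 + X/841 (x(s, X) = X*(1/841) - 1099*(-1/829) = X/841 + 1099/829 = 1099/829 + X/841)
G(t) = -5464800 + 13800*t (G(t) = 8*((843 + 882)*(-396 + t)) = 8*(1725*(-396 + t)) = 8*(-683100 + 1725*t) = -5464800 + 13800*t)
(x(r(-13), q(35)) + G(876))*(3786866 - 4506142) = ((1099/829 + (42*35)/841) + (-5464800 + 13800*876))*(3786866 - 4506142) = ((1099/829 + (1/841)*1470) + (-5464800 + 12088800))*(-719276) = ((1099/829 + 1470/841) + 6624000)*(-719276) = (2142889/697189 + 6624000)*(-719276) = (4618182078889/697189)*(-719276) = -3321747532974964364/697189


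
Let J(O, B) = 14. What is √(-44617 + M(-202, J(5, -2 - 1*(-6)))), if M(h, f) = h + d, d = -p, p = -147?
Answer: 8*I*√698 ≈ 211.36*I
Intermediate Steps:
d = 147 (d = -1*(-147) = 147)
M(h, f) = 147 + h (M(h, f) = h + 147 = 147 + h)
√(-44617 + M(-202, J(5, -2 - 1*(-6)))) = √(-44617 + (147 - 202)) = √(-44617 - 55) = √(-44672) = 8*I*√698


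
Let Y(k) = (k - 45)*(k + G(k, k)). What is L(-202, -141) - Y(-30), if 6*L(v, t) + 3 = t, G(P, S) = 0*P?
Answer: -2274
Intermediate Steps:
G(P, S) = 0
Y(k) = k*(-45 + k) (Y(k) = (k - 45)*(k + 0) = (-45 + k)*k = k*(-45 + k))
L(v, t) = -½ + t/6
L(-202, -141) - Y(-30) = (-½ + (⅙)*(-141)) - (-30)*(-45 - 30) = (-½ - 47/2) - (-30)*(-75) = -24 - 1*2250 = -24 - 2250 = -2274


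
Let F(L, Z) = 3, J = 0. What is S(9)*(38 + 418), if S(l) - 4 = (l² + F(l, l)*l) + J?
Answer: 51072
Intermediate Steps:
S(l) = 4 + l² + 3*l (S(l) = 4 + ((l² + 3*l) + 0) = 4 + (l² + 3*l) = 4 + l² + 3*l)
S(9)*(38 + 418) = (4 + 9² + 3*9)*(38 + 418) = (4 + 81 + 27)*456 = 112*456 = 51072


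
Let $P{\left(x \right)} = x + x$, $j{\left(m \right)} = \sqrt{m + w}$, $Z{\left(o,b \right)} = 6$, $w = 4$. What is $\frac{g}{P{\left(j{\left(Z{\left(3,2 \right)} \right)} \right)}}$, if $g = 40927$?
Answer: $\frac{40927 \sqrt{10}}{20} \approx 6471.1$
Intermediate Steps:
$j{\left(m \right)} = \sqrt{4 + m}$ ($j{\left(m \right)} = \sqrt{m + 4} = \sqrt{4 + m}$)
$P{\left(x \right)} = 2 x$
$\frac{g}{P{\left(j{\left(Z{\left(3,2 \right)} \right)} \right)}} = \frac{40927}{2 \sqrt{4 + 6}} = \frac{40927}{2 \sqrt{10}} = 40927 \frac{\sqrt{10}}{20} = \frac{40927 \sqrt{10}}{20}$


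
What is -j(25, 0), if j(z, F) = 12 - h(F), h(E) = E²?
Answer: -12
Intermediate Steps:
j(z, F) = 12 - F²
-j(25, 0) = -(12 - 1*0²) = -(12 - 1*0) = -(12 + 0) = -1*12 = -12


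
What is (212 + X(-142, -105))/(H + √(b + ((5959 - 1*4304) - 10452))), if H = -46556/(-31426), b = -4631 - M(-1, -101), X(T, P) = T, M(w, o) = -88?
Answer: 6400926245/823541526936 - 8641442915*I*√3335/823541526936 ≈ 0.0077724 - 0.60597*I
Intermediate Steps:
b = -4543 (b = -4631 - 1*(-88) = -4631 + 88 = -4543)
H = 23278/15713 (H = -46556*(-1/31426) = 23278/15713 ≈ 1.4814)
(212 + X(-142, -105))/(H + √(b + ((5959 - 1*4304) - 10452))) = (212 - 142)/(23278/15713 + √(-4543 + ((5959 - 1*4304) - 10452))) = 70/(23278/15713 + √(-4543 + ((5959 - 4304) - 10452))) = 70/(23278/15713 + √(-4543 + (1655 - 10452))) = 70/(23278/15713 + √(-4543 - 8797)) = 70/(23278/15713 + √(-13340)) = 70/(23278/15713 + 2*I*√3335)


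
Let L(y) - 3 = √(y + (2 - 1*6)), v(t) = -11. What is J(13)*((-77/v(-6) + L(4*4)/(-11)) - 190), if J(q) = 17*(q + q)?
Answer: -891072/11 - 884*√3/11 ≈ -81146.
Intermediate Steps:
J(q) = 34*q (J(q) = 17*(2*q) = 34*q)
L(y) = 3 + √(-4 + y) (L(y) = 3 + √(y + (2 - 1*6)) = 3 + √(y + (2 - 6)) = 3 + √(y - 4) = 3 + √(-4 + y))
J(13)*((-77/v(-6) + L(4*4)/(-11)) - 190) = (34*13)*((-77/(-11) + (3 + √(-4 + 4*4))/(-11)) - 190) = 442*((-77*(-1/11) + (3 + √(-4 + 16))*(-1/11)) - 190) = 442*((7 + (3 + √12)*(-1/11)) - 190) = 442*((7 + (3 + 2*√3)*(-1/11)) - 190) = 442*((7 + (-3/11 - 2*√3/11)) - 190) = 442*((74/11 - 2*√3/11) - 190) = 442*(-2016/11 - 2*√3/11) = -891072/11 - 884*√3/11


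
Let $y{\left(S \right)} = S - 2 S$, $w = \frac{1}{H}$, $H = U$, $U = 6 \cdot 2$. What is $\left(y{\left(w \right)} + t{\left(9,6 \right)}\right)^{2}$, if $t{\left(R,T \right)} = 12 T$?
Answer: $\frac{744769}{144} \approx 5172.0$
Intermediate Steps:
$U = 12$
$H = 12$
$w = \frac{1}{12} \approx 0.083333$
$y{\left(S \right)} = - S$
$\left(y{\left(w \right)} + t{\left(9,6 \right)}\right)^{2} = \left(\left(-1\right) \frac{1}{12} + 12 \cdot 6\right)^{2} = \left(- \frac{1}{12} + 72\right)^{2} = \left(\frac{863}{12}\right)^{2} = \frac{744769}{144}$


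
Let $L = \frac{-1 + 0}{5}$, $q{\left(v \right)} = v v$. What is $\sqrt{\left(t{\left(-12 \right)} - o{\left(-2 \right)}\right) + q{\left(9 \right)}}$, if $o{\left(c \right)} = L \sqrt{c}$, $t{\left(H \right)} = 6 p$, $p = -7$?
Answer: $\frac{\sqrt{975 + 5 i \sqrt{2}}}{5} \approx 6.245 + 0.022645 i$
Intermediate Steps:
$t{\left(H \right)} = -42$ ($t{\left(H \right)} = 6 \left(-7\right) = -42$)
$q{\left(v \right)} = v^{2}$
$L = - \frac{1}{5}$ ($L = \left(-1\right) \frac{1}{5} = - \frac{1}{5} \approx -0.2$)
$o{\left(c \right)} = - \frac{\sqrt{c}}{5}$
$\sqrt{\left(t{\left(-12 \right)} - o{\left(-2 \right)}\right) + q{\left(9 \right)}} = \sqrt{\left(-42 - - \frac{\sqrt{-2}}{5}\right) + 9^{2}} = \sqrt{\left(-42 - - \frac{i \sqrt{2}}{5}\right) + 81} = \sqrt{\left(-42 + \frac{i \sqrt{2}}{5}\right) + 81} = \sqrt{39 + \frac{i \sqrt{2}}{5}}$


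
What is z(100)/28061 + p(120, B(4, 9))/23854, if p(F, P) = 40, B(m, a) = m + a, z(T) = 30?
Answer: 919030/334683547 ≈ 0.0027460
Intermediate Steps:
B(m, a) = a + m
z(100)/28061 + p(120, B(4, 9))/23854 = 30/28061 + 40/23854 = 30*(1/28061) + 40*(1/23854) = 30/28061 + 20/11927 = 919030/334683547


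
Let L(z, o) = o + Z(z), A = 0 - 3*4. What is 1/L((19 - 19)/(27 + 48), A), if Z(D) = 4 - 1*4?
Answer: -1/12 ≈ -0.083333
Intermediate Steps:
Z(D) = 0 (Z(D) = 4 - 4 = 0)
A = -12 (A = 0 - 12 = -12)
L(z, o) = o (L(z, o) = o + 0 = o)
1/L((19 - 19)/(27 + 48), A) = 1/(-12) = -1/12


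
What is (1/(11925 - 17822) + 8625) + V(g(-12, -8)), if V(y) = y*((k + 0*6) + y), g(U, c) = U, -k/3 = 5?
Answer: 52772252/5897 ≈ 8949.0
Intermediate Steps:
k = -15 (k = -3*5 = -15)
V(y) = y*(-15 + y) (V(y) = y*((-15 + 0*6) + y) = y*((-15 + 0) + y) = y*(-15 + y))
(1/(11925 - 17822) + 8625) + V(g(-12, -8)) = (1/(11925 - 17822) + 8625) - 12*(-15 - 12) = (1/(-5897) + 8625) - 12*(-27) = (-1/5897 + 8625) + 324 = 50861624/5897 + 324 = 52772252/5897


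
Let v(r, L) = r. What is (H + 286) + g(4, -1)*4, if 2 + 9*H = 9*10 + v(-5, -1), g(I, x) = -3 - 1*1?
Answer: 2513/9 ≈ 279.22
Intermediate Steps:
g(I, x) = -4 (g(I, x) = -3 - 1 = -4)
H = 83/9 (H = -2/9 + (9*10 - 5)/9 = -2/9 + (90 - 5)/9 = -2/9 + (⅑)*85 = -2/9 + 85/9 = 83/9 ≈ 9.2222)
(H + 286) + g(4, -1)*4 = (83/9 + 286) - 4*4 = 2657/9 - 16 = 2513/9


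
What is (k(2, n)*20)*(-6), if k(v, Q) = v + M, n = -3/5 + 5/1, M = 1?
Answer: -360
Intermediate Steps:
n = 22/5 (n = -3*⅕ + 5*1 = -⅗ + 5 = 22/5 ≈ 4.4000)
k(v, Q) = 1 + v (k(v, Q) = v + 1 = 1 + v)
(k(2, n)*20)*(-6) = ((1 + 2)*20)*(-6) = (3*20)*(-6) = 60*(-6) = -360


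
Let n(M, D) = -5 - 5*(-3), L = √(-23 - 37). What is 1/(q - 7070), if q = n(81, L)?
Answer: -1/7060 ≈ -0.00014164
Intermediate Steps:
L = 2*I*√15 (L = √(-60) = 2*I*√15 ≈ 7.746*I)
n(M, D) = 10 (n(M, D) = -5 + 15 = 10)
q = 10
1/(q - 7070) = 1/(10 - 7070) = 1/(-7060) = -1/7060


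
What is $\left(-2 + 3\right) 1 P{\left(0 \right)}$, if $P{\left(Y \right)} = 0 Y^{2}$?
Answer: $0$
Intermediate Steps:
$P{\left(Y \right)} = 0$
$\left(-2 + 3\right) 1 P{\left(0 \right)} = \left(-2 + 3\right) 1 \cdot 0 = 1 \cdot 1 \cdot 0 = 1 \cdot 0 = 0$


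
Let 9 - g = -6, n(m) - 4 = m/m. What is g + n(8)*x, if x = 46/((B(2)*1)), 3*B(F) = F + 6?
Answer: 405/4 ≈ 101.25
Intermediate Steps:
B(F) = 2 + F/3 (B(F) = (F + 6)/3 = (6 + F)/3 = 2 + F/3)
n(m) = 5 (n(m) = 4 + m/m = 4 + 1 = 5)
g = 15 (g = 9 - 1*(-6) = 9 + 6 = 15)
x = 69/4 (x = 46/(((2 + (1/3)*2)*1)) = 46/(((2 + 2/3)*1)) = 46/(((8/3)*1)) = 46/(8/3) = 46*(3/8) = 69/4 ≈ 17.250)
g + n(8)*x = 15 + 5*(69/4) = 15 + 345/4 = 405/4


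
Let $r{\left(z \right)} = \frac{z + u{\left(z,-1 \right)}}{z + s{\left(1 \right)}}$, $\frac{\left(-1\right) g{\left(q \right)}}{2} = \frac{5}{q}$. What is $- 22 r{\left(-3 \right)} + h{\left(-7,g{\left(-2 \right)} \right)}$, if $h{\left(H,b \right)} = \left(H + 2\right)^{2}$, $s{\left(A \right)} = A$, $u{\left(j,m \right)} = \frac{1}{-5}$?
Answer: $- \frac{51}{5} \approx -10.2$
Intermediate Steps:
$u{\left(j,m \right)} = - \frac{1}{5}$
$g{\left(q \right)} = - \frac{10}{q}$ ($g{\left(q \right)} = - 2 \frac{5}{q} = - \frac{10}{q}$)
$r{\left(z \right)} = \frac{- \frac{1}{5} + z}{1 + z}$ ($r{\left(z \right)} = \frac{z - \frac{1}{5}}{z + 1} = \frac{- \frac{1}{5} + z}{1 + z}$)
$h{\left(H,b \right)} = \left(2 + H\right)^{2}$
$- 22 r{\left(-3 \right)} + h{\left(-7,g{\left(-2 \right)} \right)} = - 22 \frac{- \frac{1}{5} - 3}{1 - 3} + \left(2 - 7\right)^{2} = - 22 \frac{1}{-2} \left(- \frac{16}{5}\right) + \left(-5\right)^{2} = - 22 \left(\left(- \frac{1}{2}\right) \left(- \frac{16}{5}\right)\right) + 25 = \left(-22\right) \frac{8}{5} + 25 = - \frac{176}{5} + 25 = - \frac{51}{5}$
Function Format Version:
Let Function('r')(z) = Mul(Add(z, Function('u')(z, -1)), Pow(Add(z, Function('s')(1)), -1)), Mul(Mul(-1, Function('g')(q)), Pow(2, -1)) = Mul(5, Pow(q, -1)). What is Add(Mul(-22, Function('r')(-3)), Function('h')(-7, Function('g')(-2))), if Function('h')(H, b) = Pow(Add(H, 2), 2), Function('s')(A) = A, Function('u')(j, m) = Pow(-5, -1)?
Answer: Rational(-51, 5) ≈ -10.200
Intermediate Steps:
Function('u')(j, m) = Rational(-1, 5)
Function('g')(q) = Mul(-10, Pow(q, -1)) (Function('g')(q) = Mul(-2, Mul(5, Pow(q, -1))) = Mul(-10, Pow(q, -1)))
Function('r')(z) = Mul(Pow(Add(1, z), -1), Add(Rational(-1, 5), z)) (Function('r')(z) = Mul(Add(z, Rational(-1, 5)), Pow(Add(z, 1), -1)) = Mul(Add(Rational(-1, 5), z), Pow(Add(1, z), -1)) = Mul(Pow(Add(1, z), -1), Add(Rational(-1, 5), z)))
Function('h')(H, b) = Pow(Add(2, H), 2)
Add(Mul(-22, Function('r')(-3)), Function('h')(-7, Function('g')(-2))) = Add(Mul(-22, Mul(Pow(Add(1, -3), -1), Add(Rational(-1, 5), -3))), Pow(Add(2, -7), 2)) = Add(Mul(-22, Mul(Pow(-2, -1), Rational(-16, 5))), Pow(-5, 2)) = Add(Mul(-22, Mul(Rational(-1, 2), Rational(-16, 5))), 25) = Add(Mul(-22, Rational(8, 5)), 25) = Add(Rational(-176, 5), 25) = Rational(-51, 5)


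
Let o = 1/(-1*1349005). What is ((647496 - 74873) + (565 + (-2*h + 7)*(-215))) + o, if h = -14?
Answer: 763082215314/1349005 ≈ 5.6566e+5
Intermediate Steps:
o = -1/1349005 (o = 1/(-1349005) = -1/1349005 ≈ -7.4129e-7)
((647496 - 74873) + (565 + (-2*h + 7)*(-215))) + o = ((647496 - 74873) + (565 + (-2*(-14) + 7)*(-215))) - 1/1349005 = (572623 + (565 + (28 + 7)*(-215))) - 1/1349005 = (572623 + (565 + 35*(-215))) - 1/1349005 = (572623 + (565 - 7525)) - 1/1349005 = (572623 - 6960) - 1/1349005 = 565663 - 1/1349005 = 763082215314/1349005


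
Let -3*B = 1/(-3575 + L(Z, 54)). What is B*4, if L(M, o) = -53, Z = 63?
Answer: 1/2721 ≈ 0.00036751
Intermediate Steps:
B = 1/10884 (B = -1/(3*(-3575 - 53)) = -1/3/(-3628) = -1/3*(-1/3628) = 1/10884 ≈ 9.1878e-5)
B*4 = (1/10884)*4 = 1/2721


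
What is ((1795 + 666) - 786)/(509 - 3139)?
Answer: -335/526 ≈ -0.63688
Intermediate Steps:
((1795 + 666) - 786)/(509 - 3139) = (2461 - 786)/(-2630) = 1675*(-1/2630) = -335/526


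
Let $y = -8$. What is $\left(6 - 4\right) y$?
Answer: $-16$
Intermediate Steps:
$\left(6 - 4\right) y = \left(6 - 4\right) \left(-8\right) = 2 \left(-8\right) = -16$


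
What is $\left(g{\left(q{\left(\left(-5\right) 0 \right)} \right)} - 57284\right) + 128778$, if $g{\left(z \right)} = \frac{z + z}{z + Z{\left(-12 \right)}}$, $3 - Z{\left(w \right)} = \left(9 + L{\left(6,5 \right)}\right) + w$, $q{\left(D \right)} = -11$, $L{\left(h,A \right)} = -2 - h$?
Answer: $\frac{214460}{3} \approx 71487.0$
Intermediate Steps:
$Z{\left(w \right)} = 2 - w$ ($Z{\left(w \right)} = 3 - \left(\left(9 - 8\right) + w\right) = 3 - \left(1 + w\right) = 2 - w$)
$g{\left(z \right)} = \frac{2 z}{14 + z}$ ($g{\left(z \right)} = \frac{z + z}{z + \left(2 - -12\right)} = \frac{2 z}{z + \left(2 + 12\right)} = \frac{2 z}{z + 14} = \frac{2 z}{14 + z}$)
$\left(g{\left(q{\left(\left(-5\right) 0 \right)} \right)} - 57284\right) + 128778 = \left(2 \left(-11\right) \frac{1}{14 - 11} - 57284\right) + 128778 = \left(2 \left(-11\right) \frac{1}{3} - 57284\right) + 128778 = \left(- \frac{22}{3} - 57284\right) + 128778 = - \frac{171874}{3} + 128778 = \frac{214460}{3}$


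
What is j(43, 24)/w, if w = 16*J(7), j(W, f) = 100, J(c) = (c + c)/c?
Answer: 25/8 ≈ 3.1250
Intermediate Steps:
J(c) = 2 (J(c) = (2*c)/c = 2)
w = 32 (w = 16*2 = 32)
j(43, 24)/w = 100/32 = 100*(1/32) = 25/8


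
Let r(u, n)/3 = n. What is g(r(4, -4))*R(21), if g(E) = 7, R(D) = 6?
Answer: 42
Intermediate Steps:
r(u, n) = 3*n
g(r(4, -4))*R(21) = 7*6 = 42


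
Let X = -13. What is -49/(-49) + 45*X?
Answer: -584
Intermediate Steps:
-49/(-49) + 45*X = -49/(-49) + 45*(-13) = -49*(-1/49) - 585 = 1 - 585 = -584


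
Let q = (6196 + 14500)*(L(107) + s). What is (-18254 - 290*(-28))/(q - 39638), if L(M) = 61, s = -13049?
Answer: 5067/134419643 ≈ 3.7695e-5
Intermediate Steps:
q = -268799648 (q = (6196 + 14500)*(61 - 13049) = 20696*(-12988) = -268799648)
(-18254 - 290*(-28))/(q - 39638) = (-18254 - 290*(-28))/(-268799648 - 39638) = (-18254 + 8120)/(-268839286) = -10134*(-1/268839286) = 5067/134419643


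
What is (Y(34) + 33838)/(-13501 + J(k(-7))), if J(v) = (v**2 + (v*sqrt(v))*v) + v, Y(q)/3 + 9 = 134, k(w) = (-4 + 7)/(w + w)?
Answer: -248429227540088/98035390886417 - 60351732*I*sqrt(42)/98035390886417 ≈ -2.5341 - 3.9896e-6*I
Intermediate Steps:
k(w) = 3/(2*w) (k(w) = 3/((2*w)) = 3*(1/(2*w)) = 3/(2*w))
Y(q) = 375 (Y(q) = -27 + 3*134 = -27 + 402 = 375)
J(v) = v + v**2 + v**(5/2) (J(v) = (v**2 + v**(3/2)*v) + v = (v**2 + v**(5/2)) + v = v + v**2 + v**(5/2))
(Y(34) + 33838)/(-13501 + J(k(-7))) = (375 + 33838)/(-13501 + ((3/2)/(-7) + ((3/2)/(-7))**2 + ((3/2)/(-7))**(5/2))) = 34213/(-13501 + ((3/2)*(-1/7) + ((3/2)*(-1/7))**2 + ((3/2)*(-1/7))**(5/2))) = 34213/(-13501 + (-3/14 + (-3/14)**2 + (-3/14)**(5/2))) = 34213/(-13501 + (-3/14 + 9/196 + 9*I*sqrt(42)/2744)) = 34213/(-13501 + (-33/196 + 9*I*sqrt(42)/2744)) = 34213/(-2646229/196 + 9*I*sqrt(42)/2744)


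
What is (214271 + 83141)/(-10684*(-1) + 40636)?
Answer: 74353/12830 ≈ 5.7952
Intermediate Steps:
(214271 + 83141)/(-10684*(-1) + 40636) = 297412/(10684 + 40636) = 297412/51320 = 297412*(1/51320) = 74353/12830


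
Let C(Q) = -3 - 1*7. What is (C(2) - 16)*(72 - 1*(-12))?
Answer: -2184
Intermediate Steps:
C(Q) = -10 (C(Q) = -3 - 7 = -10)
(C(2) - 16)*(72 - 1*(-12)) = (-10 - 16)*(72 - 1*(-12)) = -26*(72 + 12) = -26*84 = -2184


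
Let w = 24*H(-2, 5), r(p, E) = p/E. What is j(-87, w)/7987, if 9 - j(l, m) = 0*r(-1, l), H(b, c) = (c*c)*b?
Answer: 9/7987 ≈ 0.0011268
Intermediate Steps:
H(b, c) = b*c² (H(b, c) = c²*b = b*c²)
w = -1200 (w = 24*(-2*5²) = 24*(-2*25) = 24*(-50) = -1200)
j(l, m) = 9 (j(l, m) = 9 - 0*(-1/l) = 9 - 1*0 = 9 + 0 = 9)
j(-87, w)/7987 = 9/7987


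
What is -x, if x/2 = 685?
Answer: -1370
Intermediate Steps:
x = 1370 (x = 2*685 = 1370)
-x = -1*1370 = -1370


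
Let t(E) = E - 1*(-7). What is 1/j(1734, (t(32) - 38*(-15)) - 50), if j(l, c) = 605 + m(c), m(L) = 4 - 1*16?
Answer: 1/593 ≈ 0.0016863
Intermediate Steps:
m(L) = -12 (m(L) = 4 - 16 = -12)
t(E) = 7 + E (t(E) = E + 7 = 7 + E)
j(l, c) = 593 (j(l, c) = 605 - 12 = 593)
1/j(1734, (t(32) - 38*(-15)) - 50) = 1/593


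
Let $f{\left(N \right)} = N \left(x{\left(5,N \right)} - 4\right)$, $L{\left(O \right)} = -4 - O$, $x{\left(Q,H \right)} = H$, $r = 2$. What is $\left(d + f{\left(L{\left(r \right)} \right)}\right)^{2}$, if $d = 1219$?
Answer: $1635841$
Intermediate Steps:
$f{\left(N \right)} = N \left(-4 + N\right)$ ($f{\left(N \right)} = N \left(N - 4\right) = N \left(-4 + N\right)$)
$\left(d + f{\left(L{\left(r \right)} \right)}\right)^{2} = \left(1219 + \left(-4 - 2\right) \left(-4 - 6\right)\right)^{2} = \left(1219 - 6 \left(-4 - 6\right)\right)^{2} = \left(1219 - -60\right)^{2} = \left(1219 + 60\right)^{2} = 1279^{2} = 1635841$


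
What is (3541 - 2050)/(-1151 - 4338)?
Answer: -1491/5489 ≈ -0.27163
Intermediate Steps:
(3541 - 2050)/(-1151 - 4338) = 1491/(-5489) = 1491*(-1/5489) = -1491/5489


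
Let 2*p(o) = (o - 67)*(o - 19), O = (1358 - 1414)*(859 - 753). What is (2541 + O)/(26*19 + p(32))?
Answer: -6790/533 ≈ -12.739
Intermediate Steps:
O = -5936 (O = -56*106 = -5936)
p(o) = (-67 + o)*(-19 + o)/2 (p(o) = ((o - 67)*(o - 19))/2 = ((-67 + o)*(-19 + o))/2 = (-67 + o)*(-19 + o)/2)
(2541 + O)/(26*19 + p(32)) = (2541 - 5936)/(26*19 + (1273/2 + (1/2)*32**2 - 43*32)) = -3395/(494 + (1273/2 + (1/2)*1024 - 1376)) = -3395/(494 + (1273/2 + 512 - 1376)) = -3395/(494 - 455/2) = -3395/533/2 = -3395*2/533 = -6790/533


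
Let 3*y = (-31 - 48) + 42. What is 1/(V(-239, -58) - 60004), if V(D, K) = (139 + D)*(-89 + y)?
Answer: -3/149612 ≈ -2.0052e-5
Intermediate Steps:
y = -37/3 (y = ((-31 - 48) + 42)/3 = (-79 + 42)/3 = (⅓)*(-37) = -37/3 ≈ -12.333)
V(D, K) = -42256/3 - 304*D/3 (V(D, K) = (139 + D)*(-89 - 37/3) = (139 + D)*(-304/3) = -42256/3 - 304*D/3)
1/(V(-239, -58) - 60004) = 1/((-42256/3 - 304/3*(-239)) - 60004) = 1/((-42256/3 + 72656/3) - 60004) = 1/(30400/3 - 60004) = 1/(-149612/3) = -3/149612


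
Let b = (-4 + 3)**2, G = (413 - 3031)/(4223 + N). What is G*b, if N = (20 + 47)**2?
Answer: -119/396 ≈ -0.30051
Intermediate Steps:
N = 4489 (N = 67**2 = 4489)
G = -119/396 (G = (413 - 3031)/(4223 + 4489) = -2618/8712 = -2618*1/8712 = -119/396 ≈ -0.30051)
b = 1 (b = (-1)**2 = 1)
G*b = -119/396*1 = -119/396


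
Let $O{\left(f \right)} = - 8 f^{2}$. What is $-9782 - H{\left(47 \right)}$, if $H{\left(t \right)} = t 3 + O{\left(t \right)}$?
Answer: $7749$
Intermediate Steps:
$H{\left(t \right)} = - 8 t^{2} + 3 t$ ($H{\left(t \right)} = t 3 - 8 t^{2} = 3 t - 8 t^{2} = - 8 t^{2} + 3 t$)
$-9782 - H{\left(47 \right)} = -9782 - 47 \left(3 - 376\right) = -9782 - 47 \left(-373\right) = -9782 - -17531 = -9782 + 17531 = 7749$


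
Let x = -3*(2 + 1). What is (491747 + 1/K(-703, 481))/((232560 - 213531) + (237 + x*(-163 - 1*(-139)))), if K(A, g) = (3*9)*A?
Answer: 4666924903/184893921 ≈ 25.241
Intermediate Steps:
K(A, g) = 27*A
x = -9 (x = -3*3 = -9)
(491747 + 1/K(-703, 481))/((232560 - 213531) + (237 + x*(-163 - 1*(-139)))) = (491747 + 1/(27*(-703)))/((232560 - 213531) + (237 - 9*(-163 - 1*(-139)))) = (491747 + 1/(-18981))/(19029 + (237 - 9*(-163 + 139))) = (491747 - 1/18981)/(19029 + (237 - 9*(-24))) = 9333849806/(18981*(19029 + (237 + 216))) = 9333849806/(18981*(19029 + 453)) = (9333849806/18981)/19482 = (9333849806/18981)*(1/19482) = 4666924903/184893921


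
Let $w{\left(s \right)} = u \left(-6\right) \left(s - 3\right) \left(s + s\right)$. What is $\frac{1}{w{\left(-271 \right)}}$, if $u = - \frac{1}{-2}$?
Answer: $- \frac{1}{445524} \approx -2.2445 \cdot 10^{-6}$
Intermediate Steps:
$u = \frac{1}{2}$ ($u = \left(-1\right) \left(- \frac{1}{2}\right) = \frac{1}{2} \approx 0.5$)
$w{\left(s \right)} = - 6 s \left(-3 + s\right)$ ($w{\left(s \right)} = \frac{1}{2} \left(-6\right) \left(s - 3\right) \left(s + s\right) = - 3 \left(-3 + s\right) 2 s = - 3 \cdot 2 s \left(-3 + s\right) = - 6 s \left(-3 + s\right)$)
$\frac{1}{w{\left(-271 \right)}} = \frac{1}{6 \left(-271\right) \left(3 - -271\right)} = \frac{1}{6 \left(-271\right) \left(3 + 271\right)} = \frac{1}{6 \left(-271\right) 274} = \frac{1}{-445524} = - \frac{1}{445524}$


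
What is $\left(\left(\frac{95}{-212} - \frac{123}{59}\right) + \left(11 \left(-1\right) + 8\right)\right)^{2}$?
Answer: $\frac{4789332025}{156450064} \approx 30.613$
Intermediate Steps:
$\left(\left(\frac{95}{-212} - \frac{123}{59}\right) + \left(11 \left(-1\right) + 8\right)\right)^{2} = \left(\left(95 \left(- \frac{1}{212}\right) - \frac{123}{59}\right) + \left(-11 + 8\right)\right)^{2} = \left(\left(- \frac{95}{212} - \frac{123}{59}\right) - 3\right)^{2} = \left(- \frac{31681}{12508} - 3\right)^{2} = \left(- \frac{69205}{12508}\right)^{2} = \frac{4789332025}{156450064}$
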